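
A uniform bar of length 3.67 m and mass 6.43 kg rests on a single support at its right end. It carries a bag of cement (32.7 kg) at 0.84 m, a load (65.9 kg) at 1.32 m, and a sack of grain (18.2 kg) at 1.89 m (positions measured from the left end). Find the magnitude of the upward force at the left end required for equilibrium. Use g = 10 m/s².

F ≈ 795 N

Sum moments about the right end (the unknown pivot reaction has zero arm there).
Beam weight: 6.43 × 10 = 64.3 N down at 1.835 m → arm 1.835 m, τ = 64.3 × 1.835 = 118 N·m counterclockwise.
Bag of cement: 32.7 × 10 = 327 N down at 0.84 m → arm 2.83 m, τ = 327 × 2.83 = 925.4 N·m counterclockwise.
Load: 65.9 × 10 = 659 N down at 1.32 m → arm 2.35 m, τ = 659 × 2.35 = 1549 N·m counterclockwise.
Sack of grain: 18.2 × 10 = 182 N down at 1.89 m → arm 1.78 m, τ = 182 × 1.78 = 324 N·m counterclockwise.
Net moment of the loads = 2916 N·m counterclockwise.
The upward force F acts at the left end, arm 3.67 m, giving F × 3.67 clockwise.
Setting net torque to zero: F × 3.67 = 2916 → F = 2916 / 3.67 = 795 N.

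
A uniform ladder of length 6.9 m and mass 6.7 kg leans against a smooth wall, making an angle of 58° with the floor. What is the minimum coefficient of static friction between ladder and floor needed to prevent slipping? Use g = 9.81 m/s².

Choose the foot of the ladder as the axis so the floor normal and friction both act there and drop out.
Ladder weight 6.7×9.81 = 65.73 N acts at 3.45 m along the ladder; its horizontal arm is 3.45·cos58° = 1.828 m → τ = 120.2 N·m clockwise.
Wall normal N acts horizontally at the top; its moment arm is the height L sinθ = 6.9·sin58° = 5.852 m, counterclockwise.
Balancing moments: N × 5.852 = 120.2, giving N = 20.54 N.
ΣFx = 0 ⇒ f = N_wall = 20.54 N. ΣFy = 0 ⇒ N_floor = 65.73 N.
μ_min = f / N_floor = 20.54 / 65.73 = 0.312.

μ_min ≈ 0.312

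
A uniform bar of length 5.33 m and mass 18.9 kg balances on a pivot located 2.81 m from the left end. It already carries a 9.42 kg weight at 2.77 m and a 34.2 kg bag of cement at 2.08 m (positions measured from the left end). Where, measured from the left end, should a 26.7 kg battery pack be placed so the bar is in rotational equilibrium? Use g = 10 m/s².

x ≈ 3.86 m from the left end

About the pivot (at 2.81 m from the left end):
Beam weight: 18.9 × 10 = 189 N down at 2.665 m → arm 0.145 m, τ = 189 × 0.145 = 27.4 N·m counterclockwise.
Weight: 9.42 × 10 = 94.2 N down at 2.77 m → arm 0.04 m, τ = 94.2 × 0.04 = 3.768 N·m counterclockwise.
Bag of cement: 34.2 × 10 = 342 N down at 2.08 m → arm 0.73 m, τ = 342 × 0.73 = 249.7 N·m counterclockwise.
Net moment of existing loads = 280.9 N·m counterclockwise.
The battery pack weighs 26.7 × 10 = 267 N and must supply an equal clockwise moment, so its lever arm about the pivot is 280.9 / 267 = 1.05 m.
That puts it at 2.81 + 1.05 = 3.86 m from the left end.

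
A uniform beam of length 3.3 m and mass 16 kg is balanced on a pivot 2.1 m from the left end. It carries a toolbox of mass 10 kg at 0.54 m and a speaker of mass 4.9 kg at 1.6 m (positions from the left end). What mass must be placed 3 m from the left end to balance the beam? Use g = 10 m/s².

About the pivot (at 2.1 m from the left end):
Beam weight: 16 × 10 = 160 N down at 1.65 m → arm 0.45 m, τ = 160 × 0.45 = 72 N·m counterclockwise.
Toolbox: 10 × 10 = 100 N down at 0.54 m → arm 1.56 m, τ = 100 × 1.56 = 156 N·m counterclockwise.
Speaker: 4.9 × 10 = 49 N down at 1.6 m → arm 0.5 m, τ = 49 × 0.5 = 24.5 N·m counterclockwise.
Net moment of known loads = 252.5 N·m counterclockwise.
An unknown mass m at 3 m has arm 0.9 m; its moment is m·g·0.9 clockwise.
Setting net torque to zero: m × 10 × 0.9 = 252.5 → m = 252.5 / (10 × 0.9) = 28.1 kg.

m ≈ 28.1 kg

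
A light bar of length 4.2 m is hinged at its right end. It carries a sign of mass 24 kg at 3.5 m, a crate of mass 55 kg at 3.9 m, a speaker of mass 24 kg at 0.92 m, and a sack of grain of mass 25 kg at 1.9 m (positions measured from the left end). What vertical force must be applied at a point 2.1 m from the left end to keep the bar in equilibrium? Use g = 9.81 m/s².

Take moments about the right end.
Sign: 24 × 9.81 = 235.4 N down at 3.5 m → arm 0.7 m, τ = 235.4 × 0.7 = 164.8 N·m counterclockwise.
Crate: 55 × 9.81 = 539.6 N down at 3.9 m → arm 0.3 m, τ = 539.6 × 0.3 = 161.9 N·m counterclockwise.
Speaker: 24 × 9.81 = 235.4 N down at 0.92 m → arm 3.28 m, τ = 235.4 × 3.28 = 772.1 N·m counterclockwise.
Sack of grain: 25 × 9.81 = 245.2 N down at 1.9 m → arm 2.3 m, τ = 245.2 × 2.3 = 564 N·m counterclockwise.
Net moment of the loads = 1663 N·m counterclockwise.
The upward force F acts at a point 2.1 m from the left end, arm 2.1 m, giving F × 2.1 clockwise.
For rotational equilibrium, F × 2.1 = 1663, so F = 1663 / 2.1 = 792 N.

F ≈ 792 N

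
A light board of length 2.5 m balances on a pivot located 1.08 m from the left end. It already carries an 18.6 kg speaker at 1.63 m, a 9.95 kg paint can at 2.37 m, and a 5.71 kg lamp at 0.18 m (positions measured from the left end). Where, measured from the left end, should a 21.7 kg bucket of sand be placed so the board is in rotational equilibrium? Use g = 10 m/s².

x ≈ 0.254 m from the left end

About the pivot (at 1.08 m from the left end):
Speaker: 18.6 × 10 = 186 N down at 1.63 m → arm 0.55 m, τ = 186 × 0.55 = 102.3 N·m clockwise.
Paint can: 9.95 × 10 = 99.5 N down at 2.37 m → arm 1.29 m, τ = 99.5 × 1.29 = 128.4 N·m clockwise.
Lamp: 5.71 × 10 = 57.1 N down at 0.18 m → arm 0.9 m, τ = 57.1 × 0.9 = 51.39 N·m counterclockwise.
Net moment of existing loads = 179.3 N·m clockwise.
The bucket of sand weighs 21.7 × 10 = 217 N and must supply an equal counterclockwise moment, so its lever arm about the pivot is 179.3 / 217 = 0.826 m.
That puts it at 1.08 − 0.826 = 0.254 m from the left end.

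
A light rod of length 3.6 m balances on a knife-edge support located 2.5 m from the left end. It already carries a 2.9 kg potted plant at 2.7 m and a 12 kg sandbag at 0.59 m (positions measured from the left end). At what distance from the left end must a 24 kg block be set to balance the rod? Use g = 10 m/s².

x ≈ 3.43 m from the left end

Take moments about the knife-edge support (at 2.5 m from the left end).
Potted plant: 2.9 × 10 = 29 N down at 2.7 m → arm 0.2 m, τ = 29 × 0.2 = 5.8 N·m clockwise.
Sandbag: 12 × 10 = 120 N down at 0.59 m → arm 1.91 m, τ = 120 × 1.91 = 229.2 N·m counterclockwise.
Net moment of existing loads = 223.4 N·m counterclockwise.
The block weighs 24 × 10 = 240 N and must supply an equal clockwise moment, so its lever arm about the knife-edge support is 223.4 / 240 = 0.931 m.
That puts it at 2.5 + 0.931 = 3.43 m from the left end.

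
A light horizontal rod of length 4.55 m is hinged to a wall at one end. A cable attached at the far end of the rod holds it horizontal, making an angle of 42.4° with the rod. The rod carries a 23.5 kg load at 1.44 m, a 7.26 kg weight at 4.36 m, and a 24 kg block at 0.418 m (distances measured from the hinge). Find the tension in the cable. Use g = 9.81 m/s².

T ≈ 241 N

Sum moments about the hinge (the unknown hinge reaction has zero arm there).
Load: 23.5 × 9.81 = 230.5 N down at 1.44 m → arm 1.44 m, τ = 230.5 × 1.44 = 331.9 N·m clockwise.
Weight: 7.26 × 9.81 = 71.22 N down at 4.36 m → arm 4.36 m, τ = 71.22 × 4.36 = 310.5 N·m clockwise.
Block: 24 × 9.81 = 235.4 N down at 0.418 m → arm 0.418 m, τ = 235.4 × 0.418 = 98.4 N·m clockwise.
Total clockwise load moment = 740.8 N·m.
The cable tension T acts at 4.55 m; only its component perpendicular to the rod, T sinθ, produces torque. sin 42.4° = 0.6743.
Στ = 0 ⇒ T × 4.55 × 0.6743 = 740.8 ⇒ T = 740.8 / 3.068 = 241 N.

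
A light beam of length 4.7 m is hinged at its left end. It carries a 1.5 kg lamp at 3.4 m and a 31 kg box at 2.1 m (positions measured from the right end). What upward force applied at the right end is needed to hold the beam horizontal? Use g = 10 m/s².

F ≈ 176 N

Sum moments about the left end (the unknown pivot reaction has zero arm there).
Lamp: 1.5 × 10 = 15 N down at 3.4 m → arm 1.3 m, τ = 15 × 1.3 = 19.5 N·m clockwise.
Box: 31 × 10 = 310 N down at 2.1 m → arm 2.6 m, τ = 310 × 2.6 = 806 N·m clockwise.
Net moment of the loads = 825.5 N·m clockwise.
The upward force F acts at the right end, arm 4.7 m, giving F × 4.7 counterclockwise.
Στ = 0 ⇒ F × 4.7 = 825.5 ⇒ F = 825.5 / 4.7 = 176 N.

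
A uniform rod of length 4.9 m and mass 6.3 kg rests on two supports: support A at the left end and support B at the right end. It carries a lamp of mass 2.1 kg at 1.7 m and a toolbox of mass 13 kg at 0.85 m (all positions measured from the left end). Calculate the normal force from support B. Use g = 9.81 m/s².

R_B ≈ 60.2 N

Taking torques about support A:
Beam weight: 6.3 × 9.81 = 61.8 N down at 2.45 m → arm 2.45 m, τ = 61.8 × 2.45 = 151.4 N·m clockwise.
Lamp: 2.1 × 9.81 = 20.6 N down at 1.7 m → arm 1.7 m, τ = 20.6 × 1.7 = 35.02 N·m clockwise.
Toolbox: 13 × 9.81 = 127.5 N down at 0.85 m → arm 0.85 m, τ = 127.5 × 0.85 = 108.4 N·m clockwise.
Net load moment about support A = 294.8 N·m clockwise.
Reaction R at support B is upward at 4.9 m, arm 4.9 m → moment R × 4.9 counterclockwise.
Στ = 0 ⇒ R × 4.9 = 294.8 ⇒ R = 60.2 N.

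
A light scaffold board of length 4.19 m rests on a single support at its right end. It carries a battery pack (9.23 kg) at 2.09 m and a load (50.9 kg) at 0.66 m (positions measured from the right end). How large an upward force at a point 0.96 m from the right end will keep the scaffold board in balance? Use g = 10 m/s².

F ≈ 551 N

About the right end:
Battery pack: 9.23 × 10 = 92.3 N down at 2.09 m → arm 2.09 m, τ = 92.3 × 2.09 = 192.9 N·m counterclockwise.
Load: 50.9 × 10 = 509 N down at 0.66 m → arm 0.66 m, τ = 509 × 0.66 = 335.9 N·m counterclockwise.
Net moment of the loads = 528.8 N·m counterclockwise.
The upward force F acts at a point 0.96 m from the right end, arm 0.96 m, giving F × 0.96 clockwise.
Setting net torque to zero: F × 0.96 = 528.8 → F = 528.8 / 0.96 = 551 N.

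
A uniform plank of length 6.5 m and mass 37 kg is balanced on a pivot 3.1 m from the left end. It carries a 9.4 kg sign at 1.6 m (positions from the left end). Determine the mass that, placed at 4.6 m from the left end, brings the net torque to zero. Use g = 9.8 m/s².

Take moments about the pivot (at 3.1 m from the left end).
Beam weight: 37 × 9.8 = 362.6 N down at 3.25 m → arm 0.15 m, τ = 362.6 × 0.15 = 54.39 N·m clockwise.
Sign: 9.4 × 9.8 = 92.12 N down at 1.6 m → arm 1.5 m, τ = 92.12 × 1.5 = 138.2 N·m counterclockwise.
Net moment of known loads = 83.81 N·m counterclockwise.
An unknown mass m at 4.6 m has arm 1.5 m; its moment is m·g·1.5 clockwise.
Setting net torque to zero: m × 9.8 × 1.5 = 83.81 → m = 83.81 / (9.8 × 1.5) = 5.7 kg.

m ≈ 5.7 kg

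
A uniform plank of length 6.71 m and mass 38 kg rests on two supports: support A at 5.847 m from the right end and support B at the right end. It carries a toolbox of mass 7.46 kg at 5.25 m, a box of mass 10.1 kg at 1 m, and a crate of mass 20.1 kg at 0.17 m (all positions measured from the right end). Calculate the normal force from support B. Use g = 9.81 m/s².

Sum moments about support A (its reaction then has zero moment arm).
Beam weight: 38 × 9.81 = 372.8 N down at 3.355 m → arm 2.492 m, τ = 372.8 × 2.492 = 929 N·m clockwise.
Toolbox: 7.46 × 9.81 = 73.18 N down at 5.25 m → arm 0.597 m, τ = 73.18 × 0.597 = 43.69 N·m clockwise.
Box: 10.1 × 9.81 = 99.08 N down at 1 m → arm 4.847 m, τ = 99.08 × 4.847 = 480.2 N·m clockwise.
Crate: 20.1 × 9.81 = 197.2 N down at 0.17 m → arm 5.677 m, τ = 197.2 × 5.677 = 1120 N·m clockwise.
Net load moment about support A = 2573 N·m clockwise.
Reaction R at support B is upward at 0 m, arm 5.847 m → moment R × 5.847 counterclockwise.
Στ = 0 ⇒ R × 5.847 = 2573 ⇒ R = 440 N.

R_B ≈ 440 N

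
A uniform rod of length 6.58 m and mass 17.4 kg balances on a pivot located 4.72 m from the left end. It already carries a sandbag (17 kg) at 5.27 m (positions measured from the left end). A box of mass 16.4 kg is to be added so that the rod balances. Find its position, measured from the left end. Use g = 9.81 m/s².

Sum moments about the pivot (at 4.72 m from the left end) (the support reaction has zero arm there).
Beam weight: 17.4 × 9.81 = 170.7 N down at 3.29 m → arm 1.43 m, τ = 170.7 × 1.43 = 244.1 N·m counterclockwise.
Sandbag: 17 × 9.81 = 166.8 N down at 5.27 m → arm 0.55 m, τ = 166.8 × 0.55 = 91.74 N·m clockwise.
Net moment of existing loads = 152.4 N·m counterclockwise.
The box weighs 16.4 × 9.81 = 160.9 N and must supply an equal clockwise moment, so its lever arm about the pivot is 152.4 / 160.9 = 0.947 m.
That puts it at 4.72 + 0.947 = 5.67 m from the left end.

x ≈ 5.67 m from the left end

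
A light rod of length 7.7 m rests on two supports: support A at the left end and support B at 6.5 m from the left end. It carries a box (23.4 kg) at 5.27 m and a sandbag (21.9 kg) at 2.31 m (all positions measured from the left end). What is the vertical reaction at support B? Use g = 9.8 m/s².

R_B ≈ 262 N

Take moments about support A.
Box: 23.4 × 9.8 = 229.3 N down at 5.27 m → arm 5.27 m, τ = 229.3 × 5.27 = 1208 N·m clockwise.
Sandbag: 21.9 × 9.8 = 214.6 N down at 2.31 m → arm 2.31 m, τ = 214.6 × 2.31 = 495.7 N·m clockwise.
Net load moment about support A = 1704 N·m clockwise.
Reaction R at support B is upward at 6.5 m, arm 6.5 m → moment R × 6.5 counterclockwise.
Balancing moments: R × 6.5 = 1704, giving R = 262 N.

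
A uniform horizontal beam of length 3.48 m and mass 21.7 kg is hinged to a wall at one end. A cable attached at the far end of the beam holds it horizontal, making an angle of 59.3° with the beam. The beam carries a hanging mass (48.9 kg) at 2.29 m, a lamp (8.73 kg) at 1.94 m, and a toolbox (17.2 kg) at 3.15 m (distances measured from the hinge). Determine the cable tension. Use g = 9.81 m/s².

T ≈ 724 N

Take moments about the hinge.
Beam weight: 21.7 × 9.81 = 212.9 N down at 1.74 m → arm 1.74 m, τ = 212.9 × 1.74 = 370.4 N·m clockwise.
Hanging mass: 48.9 × 9.81 = 479.7 N down at 2.29 m → arm 2.29 m, τ = 479.7 × 2.29 = 1099 N·m clockwise.
Lamp: 8.73 × 9.81 = 85.64 N down at 1.94 m → arm 1.94 m, τ = 85.64 × 1.94 = 166.1 N·m clockwise.
Toolbox: 17.2 × 9.81 = 168.7 N down at 3.15 m → arm 3.15 m, τ = 168.7 × 3.15 = 531.4 N·m clockwise.
Total clockwise load moment = 2167 N·m.
The cable tension T acts at 3.48 m; only its component perpendicular to the beam, T sinθ, produces torque. sin 59.3° = 0.8599.
Balancing moments: T × 3.48 × 0.8599 = 2167, giving T = 2167 / 2.992 = 724 N.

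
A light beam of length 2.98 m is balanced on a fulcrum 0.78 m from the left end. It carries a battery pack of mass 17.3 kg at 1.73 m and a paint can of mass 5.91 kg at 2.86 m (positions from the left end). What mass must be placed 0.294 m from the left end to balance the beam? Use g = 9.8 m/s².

About the fulcrum (at 0.78 m from the left end):
Battery pack: 17.3 × 9.8 = 169.5 N down at 1.73 m → arm 0.95 m, τ = 169.5 × 0.95 = 161 N·m clockwise.
Paint can: 5.91 × 9.8 = 57.92 N down at 2.86 m → arm 2.08 m, τ = 57.92 × 2.08 = 120.5 N·m clockwise.
Net moment of known loads = 281.5 N·m clockwise.
An unknown mass m at 0.294 m has arm 0.486 m; its moment is m·g·0.486 counterclockwise.
For rotational equilibrium, m × 9.8 × 0.486 = 281.5, so m = 281.5 / (9.8 × 0.486) = 59.1 kg.

m ≈ 59.1 kg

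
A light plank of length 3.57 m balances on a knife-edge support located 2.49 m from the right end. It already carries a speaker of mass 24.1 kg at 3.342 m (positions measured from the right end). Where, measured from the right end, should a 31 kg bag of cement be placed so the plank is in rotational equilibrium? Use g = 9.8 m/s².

Taking torques about the knife-edge support (at 2.49 m from the right end):
Speaker: 24.1 × 9.8 = 236.2 N down at 3.342 m → arm 0.852 m, τ = 236.2 × 0.852 = 201.2 N·m counterclockwise.
Net moment of existing loads = 201.2 N·m counterclockwise.
The bag of cement weighs 31 × 9.8 = 303.8 N and must supply an equal clockwise moment, so its lever arm about the knife-edge support is 201.2 / 303.8 = 0.662 m.
That puts it at 2.49 − 0.662 = 1.83 m from the right end.

x ≈ 1.83 m from the right end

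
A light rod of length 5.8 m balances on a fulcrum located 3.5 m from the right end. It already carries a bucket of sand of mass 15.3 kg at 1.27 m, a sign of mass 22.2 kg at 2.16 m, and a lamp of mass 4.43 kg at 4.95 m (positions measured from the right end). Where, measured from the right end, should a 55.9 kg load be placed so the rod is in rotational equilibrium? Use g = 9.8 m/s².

Take moments about the fulcrum (at 3.5 m from the right end).
Bucket of sand: 15.3 × 9.8 = 149.9 N down at 1.27 m → arm 2.23 m, τ = 149.9 × 2.23 = 334.3 N·m clockwise.
Sign: 22.2 × 9.8 = 217.6 N down at 2.16 m → arm 1.34 m, τ = 217.6 × 1.34 = 291.6 N·m clockwise.
Lamp: 4.43 × 9.8 = 43.41 N down at 4.95 m → arm 1.45 m, τ = 43.41 × 1.45 = 62.94 N·m counterclockwise.
Net moment of existing loads = 563 N·m clockwise.
The load weighs 55.9 × 9.8 = 547.8 N and must supply an equal counterclockwise moment, so its lever arm about the fulcrum is 563 / 547.8 = 1.03 m.
That puts it at 3.5 + 1.03 = 4.53 m from the right end.

x ≈ 4.53 m from the right end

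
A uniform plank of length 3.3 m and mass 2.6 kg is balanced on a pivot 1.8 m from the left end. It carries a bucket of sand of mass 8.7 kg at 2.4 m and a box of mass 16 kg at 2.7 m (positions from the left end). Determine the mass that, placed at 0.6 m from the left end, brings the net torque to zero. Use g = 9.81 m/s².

m ≈ 16 kg

Sum moments about the pivot (at 1.8 m from the left end) (the support reaction has zero arm there).
Beam weight: 2.6 × 9.81 = 25.51 N down at 1.65 m → arm 0.15 m, τ = 25.51 × 0.15 = 3.827 N·m counterclockwise.
Bucket of sand: 8.7 × 9.81 = 85.35 N down at 2.4 m → arm 0.6 m, τ = 85.35 × 0.6 = 51.21 N·m clockwise.
Box: 16 × 9.81 = 157 N down at 2.7 m → arm 0.9 m, τ = 157 × 0.9 = 141.3 N·m clockwise.
Net moment of known loads = 188.7 N·m clockwise.
An unknown mass m at 0.6 m has arm 1.2 m; its moment is m·g·1.2 counterclockwise.
Setting net torque to zero: m × 9.81 × 1.2 = 188.7 → m = 188.7 / (9.81 × 1.2) = 16 kg.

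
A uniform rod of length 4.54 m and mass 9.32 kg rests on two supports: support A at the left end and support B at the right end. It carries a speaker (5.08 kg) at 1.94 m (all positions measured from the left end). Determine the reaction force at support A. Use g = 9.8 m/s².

Taking torques about support B:
Beam weight: 9.32 × 9.8 = 91.34 N down at 2.27 m → arm 2.27 m, τ = 91.34 × 2.27 = 207.3 N·m counterclockwise.
Speaker: 5.08 × 9.8 = 49.78 N down at 1.94 m → arm 2.6 m, τ = 49.78 × 2.6 = 129.4 N·m counterclockwise.
Net load moment about support B = 336.7 N·m counterclockwise.
Reaction R at support A is upward at 0 m, arm 4.54 m → moment R × 4.54 clockwise.
Setting net torque to zero: R × 4.54 = 336.7 → R = 74.2 N.

R_A ≈ 74.2 N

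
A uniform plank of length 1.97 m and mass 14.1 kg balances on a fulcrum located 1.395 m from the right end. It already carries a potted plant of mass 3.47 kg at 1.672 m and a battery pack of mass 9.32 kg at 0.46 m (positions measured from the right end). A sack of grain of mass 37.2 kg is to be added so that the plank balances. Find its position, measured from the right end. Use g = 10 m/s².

Choose the fulcrum (at 1.395 m from the right end) as the axis so the support reaction has zero arm there.
Beam weight: 14.1 × 10 = 141 N down at 0.985 m → arm 0.41 m, τ = 141 × 0.41 = 57.81 N·m clockwise.
Potted plant: 3.47 × 10 = 34.7 N down at 1.672 m → arm 0.277 m, τ = 34.7 × 0.277 = 9.612 N·m counterclockwise.
Battery pack: 9.32 × 10 = 93.2 N down at 0.46 m → arm 0.935 m, τ = 93.2 × 0.935 = 87.14 N·m clockwise.
Net moment of existing loads = 135.3 N·m clockwise.
The sack of grain weighs 37.2 × 10 = 372 N and must supply an equal counterclockwise moment, so its lever arm about the fulcrum is 135.3 / 372 = 0.364 m.
That puts it at 1.395 + 0.364 = 1.76 m from the right end.

x ≈ 1.76 m from the right end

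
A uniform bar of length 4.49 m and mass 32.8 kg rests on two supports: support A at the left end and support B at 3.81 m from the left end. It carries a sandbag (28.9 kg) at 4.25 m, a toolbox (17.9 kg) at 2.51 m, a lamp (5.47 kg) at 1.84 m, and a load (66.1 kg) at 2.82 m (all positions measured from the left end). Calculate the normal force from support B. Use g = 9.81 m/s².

R_B ≈ 1130 N

Choose support A as the axis so its reaction then has zero moment arm.
Beam weight: 32.8 × 9.81 = 321.8 N down at 2.245 m → arm 2.245 m, τ = 321.8 × 2.245 = 722.4 N·m clockwise.
Sandbag: 28.9 × 9.81 = 283.5 N down at 4.25 m → arm 4.25 m, τ = 283.5 × 4.25 = 1205 N·m clockwise.
Toolbox: 17.9 × 9.81 = 175.6 N down at 2.51 m → arm 2.51 m, τ = 175.6 × 2.51 = 440.8 N·m clockwise.
Lamp: 5.47 × 9.81 = 53.66 N down at 1.84 m → arm 1.84 m, τ = 53.66 × 1.84 = 98.73 N·m clockwise.
Load: 66.1 × 9.81 = 648.4 N down at 2.82 m → arm 2.82 m, τ = 648.4 × 2.82 = 1828 N·m clockwise.
Net load moment about support A = 4295 N·m clockwise.
Reaction R at support B is upward at 3.81 m, arm 3.81 m → moment R × 3.81 counterclockwise.
Στ = 0 ⇒ R × 3.81 = 4295 ⇒ R = 1130 N.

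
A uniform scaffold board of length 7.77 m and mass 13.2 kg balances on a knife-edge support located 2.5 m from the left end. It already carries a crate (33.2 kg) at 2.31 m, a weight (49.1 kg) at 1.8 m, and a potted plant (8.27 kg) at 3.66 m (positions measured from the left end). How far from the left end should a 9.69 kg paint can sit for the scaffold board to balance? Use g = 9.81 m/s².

Taking torques about the knife-edge support (at 2.5 m from the left end):
Beam weight: 13.2 × 9.81 = 129.5 N down at 3.885 m → arm 1.385 m, τ = 129.5 × 1.385 = 179.4 N·m clockwise.
Crate: 33.2 × 9.81 = 325.7 N down at 2.31 m → arm 0.19 m, τ = 325.7 × 0.19 = 61.88 N·m counterclockwise.
Weight: 49.1 × 9.81 = 481.7 N down at 1.8 m → arm 0.7 m, τ = 481.7 × 0.7 = 337.2 N·m counterclockwise.
Potted plant: 8.27 × 9.81 = 81.13 N down at 3.66 m → arm 1.16 m, τ = 81.13 × 1.16 = 94.11 N·m clockwise.
Net moment of existing loads = 125.6 N·m counterclockwise.
The paint can weighs 9.69 × 9.81 = 95.06 N and must supply an equal clockwise moment, so its lever arm about the knife-edge support is 125.6 / 95.06 = 1.32 m.
That puts it at 2.5 + 1.32 = 3.82 m from the left end.

x ≈ 3.82 m from the left end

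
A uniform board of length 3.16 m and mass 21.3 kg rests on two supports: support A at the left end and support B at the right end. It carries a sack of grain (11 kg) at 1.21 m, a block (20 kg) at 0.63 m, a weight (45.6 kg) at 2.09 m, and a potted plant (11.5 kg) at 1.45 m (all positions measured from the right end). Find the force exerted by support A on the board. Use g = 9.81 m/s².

R_A ≈ 533 N

Taking torques about support B:
Beam weight: 21.3 × 9.81 = 209 N down at 1.58 m → arm 1.58 m, τ = 209 × 1.58 = 330.2 N·m counterclockwise.
Sack of grain: 11 × 9.81 = 107.9 N down at 1.21 m → arm 1.21 m, τ = 107.9 × 1.21 = 130.6 N·m counterclockwise.
Block: 20 × 9.81 = 196.2 N down at 0.63 m → arm 0.63 m, τ = 196.2 × 0.63 = 123.6 N·m counterclockwise.
Weight: 45.6 × 9.81 = 447.3 N down at 2.09 m → arm 2.09 m, τ = 447.3 × 2.09 = 934.9 N·m counterclockwise.
Potted plant: 11.5 × 9.81 = 112.8 N down at 1.45 m → arm 1.45 m, τ = 112.8 × 1.45 = 163.6 N·m counterclockwise.
Net load moment about support B = 1683 N·m counterclockwise.
Reaction R at support A is upward at 3.16 m, arm 3.16 m → moment R × 3.16 clockwise.
Στ = 0 ⇒ R × 3.16 = 1683 ⇒ R = 533 N.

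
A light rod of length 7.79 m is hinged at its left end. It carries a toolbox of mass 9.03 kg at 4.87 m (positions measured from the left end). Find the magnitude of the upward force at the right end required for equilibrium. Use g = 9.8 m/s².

F ≈ 55.3 N

Choose the left end as the axis so the unknown pivot reaction has zero arm there.
Toolbox: 9.03 × 9.8 = 88.49 N down at 4.87 m → arm 4.87 m, τ = 88.49 × 4.87 = 430.9 N·m clockwise.
Net moment of the loads = 430.9 N·m clockwise.
The upward force F acts at the right end, arm 7.79 m, giving F × 7.79 counterclockwise.
For rotational equilibrium, F × 7.79 = 430.9, so F = 430.9 / 7.79 = 55.3 N.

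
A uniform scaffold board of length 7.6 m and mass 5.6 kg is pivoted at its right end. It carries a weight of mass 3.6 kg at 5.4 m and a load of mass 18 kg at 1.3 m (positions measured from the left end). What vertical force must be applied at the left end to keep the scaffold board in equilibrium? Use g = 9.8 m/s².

About the right end:
Beam weight: 5.6 × 9.8 = 54.88 N down at 3.8 m → arm 3.8 m, τ = 54.88 × 3.8 = 208.5 N·m counterclockwise.
Weight: 3.6 × 9.8 = 35.28 N down at 5.4 m → arm 2.2 m, τ = 35.28 × 2.2 = 77.62 N·m counterclockwise.
Load: 18 × 9.8 = 176.4 N down at 1.3 m → arm 6.3 m, τ = 176.4 × 6.3 = 1111 N·m counterclockwise.
Net moment of the loads = 1397 N·m counterclockwise.
The upward force F acts at the left end, arm 7.6 m, giving F × 7.6 clockwise.
Στ = 0 ⇒ F × 7.6 = 1397 ⇒ F = 1397 / 7.6 = 184 N.

F ≈ 184 N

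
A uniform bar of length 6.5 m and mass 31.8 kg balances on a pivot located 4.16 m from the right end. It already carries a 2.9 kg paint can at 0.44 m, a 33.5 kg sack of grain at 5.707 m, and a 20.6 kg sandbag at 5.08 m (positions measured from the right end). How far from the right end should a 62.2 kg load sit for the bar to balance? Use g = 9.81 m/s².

Taking torques about the pivot (at 4.16 m from the right end):
Beam weight: 31.8 × 9.81 = 312 N down at 3.25 m → arm 0.91 m, τ = 312 × 0.91 = 283.9 N·m clockwise.
Paint can: 2.9 × 9.81 = 28.45 N down at 0.44 m → arm 3.72 m, τ = 28.45 × 3.72 = 105.8 N·m clockwise.
Sack of grain: 33.5 × 9.81 = 328.6 N down at 5.707 m → arm 1.547 m, τ = 328.6 × 1.547 = 508.3 N·m counterclockwise.
Sandbag: 20.6 × 9.81 = 202.1 N down at 5.08 m → arm 0.92 m, τ = 202.1 × 0.92 = 185.9 N·m counterclockwise.
Net moment of existing loads = 304.5 N·m counterclockwise.
The load weighs 62.2 × 9.81 = 610.2 N and must supply an equal clockwise moment, so its lever arm about the pivot is 304.5 / 610.2 = 0.499 m.
That puts it at 4.16 − 0.499 = 3.66 m from the right end.

x ≈ 3.66 m from the right end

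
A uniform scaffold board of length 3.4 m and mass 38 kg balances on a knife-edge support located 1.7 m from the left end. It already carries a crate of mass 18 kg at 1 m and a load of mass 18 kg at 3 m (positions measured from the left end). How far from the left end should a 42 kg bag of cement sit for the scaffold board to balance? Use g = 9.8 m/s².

x ≈ 1.44 m from the left end

About the knife-edge support (at 1.7 m from the left end):
Beam weight: acts at the knife-edge support, moment arm 0 → no torque.
Crate: 18 × 9.8 = 176.4 N down at 1 m → arm 0.7 m, τ = 176.4 × 0.7 = 123.5 N·m counterclockwise.
Load: 18 × 9.8 = 176.4 N down at 3 m → arm 1.3 m, τ = 176.4 × 1.3 = 229.3 N·m clockwise.
Net moment of existing loads = 105.8 N·m clockwise.
The bag of cement weighs 42 × 9.8 = 411.6 N and must supply an equal counterclockwise moment, so its lever arm about the knife-edge support is 105.8 / 411.6 = 0.257 m.
That puts it at 1.7 − 0.257 = 1.44 m from the left end.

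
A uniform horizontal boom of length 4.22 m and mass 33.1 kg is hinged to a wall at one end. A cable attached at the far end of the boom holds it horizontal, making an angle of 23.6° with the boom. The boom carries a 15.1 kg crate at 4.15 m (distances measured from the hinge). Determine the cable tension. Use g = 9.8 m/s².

T ≈ 769 N

Taking torques about the hinge:
Beam weight: 33.1 × 9.8 = 324.4 N down at 2.11 m → arm 2.11 m, τ = 324.4 × 2.11 = 684.5 N·m clockwise.
Crate: 15.1 × 9.8 = 148 N down at 4.15 m → arm 4.15 m, τ = 148 × 4.15 = 614.2 N·m clockwise.
Total clockwise load moment = 1299 N·m.
The cable tension T acts at 4.22 m; only its component perpendicular to the boom, T sinθ, produces torque. sin 23.6° = 0.4003.
Στ = 0 ⇒ T × 4.22 × 0.4003 = 1299 ⇒ T = 1299 / 1.689 = 769 N.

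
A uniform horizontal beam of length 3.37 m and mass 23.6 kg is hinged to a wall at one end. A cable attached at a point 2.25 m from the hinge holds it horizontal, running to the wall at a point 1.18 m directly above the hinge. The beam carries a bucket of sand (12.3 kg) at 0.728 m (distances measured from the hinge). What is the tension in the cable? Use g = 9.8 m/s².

Taking torques about the hinge:
Beam weight: 23.6 × 9.8 = 231.3 N down at 1.685 m → arm 1.685 m, τ = 231.3 × 1.685 = 389.7 N·m clockwise.
Bucket of sand: 12.3 × 9.8 = 120.5 N down at 0.728 m → arm 0.728 m, τ = 120.5 × 0.728 = 87.72 N·m clockwise.
Total clockwise load moment = 477.4 N·m.
The cable tension T acts at 2.25 m; only its component perpendicular to the beam, T sinθ, produces torque. sinθ = h/√(h²+d²) = 1.18/√(1.18²+2.25²) = 0.4644.
Setting net torque to zero: T × 2.25 × 0.4644 = 477.4 → T = 477.4 / 1.045 = 457 N.

T ≈ 457 N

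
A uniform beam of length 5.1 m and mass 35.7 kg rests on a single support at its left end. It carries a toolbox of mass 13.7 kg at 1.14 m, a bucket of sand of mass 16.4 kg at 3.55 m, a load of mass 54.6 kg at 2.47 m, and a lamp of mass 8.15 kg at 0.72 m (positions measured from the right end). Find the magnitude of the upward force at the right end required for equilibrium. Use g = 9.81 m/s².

F ≈ 673 N

Sum moments about the left end (the unknown pivot reaction has zero arm there).
Beam weight: 35.7 × 9.81 = 350.2 N down at 2.55 m → arm 2.55 m, τ = 350.2 × 2.55 = 893 N·m clockwise.
Toolbox: 13.7 × 9.81 = 134.4 N down at 1.14 m → arm 3.96 m, τ = 134.4 × 3.96 = 532.2 N·m clockwise.
Bucket of sand: 16.4 × 9.81 = 160.9 N down at 3.55 m → arm 1.55 m, τ = 160.9 × 1.55 = 249.4 N·m clockwise.
Load: 54.6 × 9.81 = 535.6 N down at 2.47 m → arm 2.63 m, τ = 535.6 × 2.63 = 1409 N·m clockwise.
Lamp: 8.15 × 9.81 = 79.95 N down at 0.72 m → arm 4.38 m, τ = 79.95 × 4.38 = 350.2 N·m clockwise.
Net moment of the loads = 3434 N·m clockwise.
The upward force F acts at the right end, arm 5.1 m, giving F × 5.1 counterclockwise.
Balancing moments: F × 5.1 = 3434, giving F = 3434 / 5.1 = 673 N.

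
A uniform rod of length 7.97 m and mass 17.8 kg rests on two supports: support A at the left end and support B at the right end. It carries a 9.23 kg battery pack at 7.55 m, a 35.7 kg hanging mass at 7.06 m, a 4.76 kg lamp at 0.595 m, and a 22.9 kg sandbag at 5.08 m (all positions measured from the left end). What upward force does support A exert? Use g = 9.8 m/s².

Taking torques about support B:
Beam weight: 17.8 × 9.8 = 174.4 N down at 3.985 m → arm 3.985 m, τ = 174.4 × 3.985 = 695 N·m counterclockwise.
Battery pack: 9.23 × 9.8 = 90.45 N down at 7.55 m → arm 0.42 m, τ = 90.45 × 0.42 = 37.99 N·m counterclockwise.
Hanging mass: 35.7 × 9.8 = 349.9 N down at 7.06 m → arm 0.91 m, τ = 349.9 × 0.91 = 318.4 N·m counterclockwise.
Lamp: 4.76 × 9.8 = 46.65 N down at 0.595 m → arm 7.375 m, τ = 46.65 × 7.375 = 344 N·m counterclockwise.
Sandbag: 22.9 × 9.8 = 224.4 N down at 5.08 m → arm 2.89 m, τ = 224.4 × 2.89 = 648.5 N·m counterclockwise.
Net load moment about support B = 2044 N·m counterclockwise.
Reaction R at support A is upward at 0 m, arm 7.97 m → moment R × 7.97 clockwise.
For rotational equilibrium, R × 7.97 = 2044, so R = 256 N.

R_A ≈ 256 N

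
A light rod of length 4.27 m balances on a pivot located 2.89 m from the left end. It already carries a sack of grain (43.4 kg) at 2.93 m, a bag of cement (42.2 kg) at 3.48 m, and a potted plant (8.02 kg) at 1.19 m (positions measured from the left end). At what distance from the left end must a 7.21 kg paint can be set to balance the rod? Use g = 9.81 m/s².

Choose the pivot (at 2.89 m from the left end) as the axis so the support reaction has zero arm there.
Sack of grain: 43.4 × 9.81 = 425.8 N down at 2.93 m → arm 0.04 m, τ = 425.8 × 0.04 = 17.03 N·m clockwise.
Bag of cement: 42.2 × 9.81 = 414 N down at 3.48 m → arm 0.59 m, τ = 414 × 0.59 = 244.3 N·m clockwise.
Potted plant: 8.02 × 9.81 = 78.68 N down at 1.19 m → arm 1.7 m, τ = 78.68 × 1.7 = 133.8 N·m counterclockwise.
Net moment of existing loads = 127.5 N·m clockwise.
The paint can weighs 7.21 × 9.81 = 70.73 N and must supply an equal counterclockwise moment, so its lever arm about the pivot is 127.5 / 70.73 = 1.8 m.
That puts it at 2.89 − 1.8 = 1.09 m from the left end.

x ≈ 1.09 m from the left end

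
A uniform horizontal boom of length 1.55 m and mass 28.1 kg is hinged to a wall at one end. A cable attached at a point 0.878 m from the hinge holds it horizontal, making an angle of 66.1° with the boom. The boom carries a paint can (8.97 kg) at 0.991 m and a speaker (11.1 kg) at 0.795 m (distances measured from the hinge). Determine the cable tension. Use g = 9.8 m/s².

Take moments about the hinge.
Beam weight: 28.1 × 9.8 = 275.4 N down at 0.775 m → arm 0.775 m, τ = 275.4 × 0.775 = 213.4 N·m clockwise.
Paint can: 8.97 × 9.8 = 87.91 N down at 0.991 m → arm 0.991 m, τ = 87.91 × 0.991 = 87.12 N·m clockwise.
Speaker: 11.1 × 9.8 = 108.8 N down at 0.795 m → arm 0.795 m, τ = 108.8 × 0.795 = 86.5 N·m clockwise.
Total clockwise load moment = 387 N·m.
The cable tension T acts at 0.878 m; only its component perpendicular to the boom, T sinθ, produces torque. sin 66.1° = 0.9143.
For rotational equilibrium, T × 0.878 × 0.9143 = 387, so T = 387 / 0.8028 = 482 N.

T ≈ 482 N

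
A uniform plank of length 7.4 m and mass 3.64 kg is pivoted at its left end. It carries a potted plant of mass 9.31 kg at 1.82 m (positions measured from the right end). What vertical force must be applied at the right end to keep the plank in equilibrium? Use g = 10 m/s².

Taking torques about the left end:
Beam weight: 3.64 × 10 = 36.4 N down at 3.7 m → arm 3.7 m, τ = 36.4 × 3.7 = 134.7 N·m clockwise.
Potted plant: 9.31 × 10 = 93.1 N down at 1.82 m → arm 5.58 m, τ = 93.1 × 5.58 = 519.5 N·m clockwise.
Net moment of the loads = 654.2 N·m clockwise.
The upward force F acts at the right end, arm 7.4 m, giving F × 7.4 counterclockwise.
Στ = 0 ⇒ F × 7.4 = 654.2 ⇒ F = 654.2 / 7.4 = 88.4 N.

F ≈ 88.4 N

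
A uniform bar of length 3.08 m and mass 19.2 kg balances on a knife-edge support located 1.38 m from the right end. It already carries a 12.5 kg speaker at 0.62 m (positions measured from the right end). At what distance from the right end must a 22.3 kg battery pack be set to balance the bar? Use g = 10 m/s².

Choose the knife-edge support (at 1.38 m from the right end) as the axis so the support reaction has zero arm there.
Beam weight: 19.2 × 10 = 192 N down at 1.54 m → arm 0.16 m, τ = 192 × 0.16 = 30.72 N·m counterclockwise.
Speaker: 12.5 × 10 = 125 N down at 0.62 m → arm 0.76 m, τ = 125 × 0.76 = 95 N·m clockwise.
Net moment of existing loads = 64.28 N·m clockwise.
The battery pack weighs 22.3 × 10 = 223 N and must supply an equal counterclockwise moment, so its lever arm about the knife-edge support is 64.28 / 223 = 0.288 m.
That puts it at 1.38 + 0.288 = 1.67 m from the right end.

x ≈ 1.67 m from the right end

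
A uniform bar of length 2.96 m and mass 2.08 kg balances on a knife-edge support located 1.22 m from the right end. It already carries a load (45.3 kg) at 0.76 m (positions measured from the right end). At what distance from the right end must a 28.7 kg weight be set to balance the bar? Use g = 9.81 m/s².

Take moments about the knife-edge support (at 1.22 m from the right end).
Beam weight: 2.08 × 9.81 = 20.4 N down at 1.48 m → arm 0.26 m, τ = 20.4 × 0.26 = 5.304 N·m counterclockwise.
Load: 45.3 × 9.81 = 444.4 N down at 0.76 m → arm 0.46 m, τ = 444.4 × 0.46 = 204.4 N·m clockwise.
Net moment of existing loads = 199.1 N·m clockwise.
The weight weighs 28.7 × 9.81 = 281.5 N and must supply an equal counterclockwise moment, so its lever arm about the knife-edge support is 199.1 / 281.5 = 0.707 m.
That puts it at 1.22 + 0.707 = 1.93 m from the right end.

x ≈ 1.93 m from the right end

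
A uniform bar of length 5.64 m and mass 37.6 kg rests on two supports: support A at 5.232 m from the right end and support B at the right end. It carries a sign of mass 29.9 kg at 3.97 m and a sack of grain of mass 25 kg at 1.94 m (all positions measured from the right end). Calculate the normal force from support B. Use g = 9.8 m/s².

Choose support A as the axis so its reaction then has zero moment arm.
Beam weight: 37.6 × 9.8 = 368.5 N down at 2.82 m → arm 2.412 m, τ = 368.5 × 2.412 = 888.8 N·m clockwise.
Sign: 29.9 × 9.8 = 293 N down at 3.97 m → arm 1.262 m, τ = 293 × 1.262 = 369.8 N·m clockwise.
Sack of grain: 25 × 9.8 = 245 N down at 1.94 m → arm 3.292 m, τ = 245 × 3.292 = 806.5 N·m clockwise.
Net load moment about support A = 2065 N·m clockwise.
Reaction R at support B is upward at 0 m, arm 5.232 m → moment R × 5.232 counterclockwise.
Setting net torque to zero: R × 5.232 = 2065 → R = 395 N.

R_B ≈ 395 N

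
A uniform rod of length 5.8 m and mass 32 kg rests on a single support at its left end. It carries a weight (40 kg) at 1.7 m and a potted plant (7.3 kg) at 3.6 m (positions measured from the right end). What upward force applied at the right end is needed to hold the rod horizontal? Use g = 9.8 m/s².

Taking torques about the left end:
Beam weight: 32 × 9.8 = 313.6 N down at 2.9 m → arm 2.9 m, τ = 313.6 × 2.9 = 909.4 N·m clockwise.
Weight: 40 × 9.8 = 392 N down at 1.7 m → arm 4.1 m, τ = 392 × 4.1 = 1607 N·m clockwise.
Potted plant: 7.3 × 9.8 = 71.54 N down at 3.6 m → arm 2.2 m, τ = 71.54 × 2.2 = 157.4 N·m clockwise.
Net moment of the loads = 2674 N·m clockwise.
The upward force F acts at the right end, arm 5.8 m, giving F × 5.8 counterclockwise.
Setting net torque to zero: F × 5.8 = 2674 → F = 2674 / 5.8 = 461 N.

F ≈ 461 N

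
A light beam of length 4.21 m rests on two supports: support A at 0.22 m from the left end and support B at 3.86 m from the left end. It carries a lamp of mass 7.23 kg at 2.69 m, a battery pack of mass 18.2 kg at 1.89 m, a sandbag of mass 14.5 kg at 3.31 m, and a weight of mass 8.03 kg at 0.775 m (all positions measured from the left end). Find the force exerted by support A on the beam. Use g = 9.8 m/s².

Take moments about support B.
Lamp: 7.23 × 9.8 = 70.85 N down at 2.69 m → arm 1.17 m, τ = 70.85 × 1.17 = 82.89 N·m counterclockwise.
Battery pack: 18.2 × 9.8 = 178.4 N down at 1.89 m → arm 1.97 m, τ = 178.4 × 1.97 = 351.4 N·m counterclockwise.
Sandbag: 14.5 × 9.8 = 142.1 N down at 3.31 m → arm 0.55 m, τ = 142.1 × 0.55 = 78.16 N·m counterclockwise.
Weight: 8.03 × 9.8 = 78.69 N down at 0.775 m → arm 3.085 m, τ = 78.69 × 3.085 = 242.8 N·m counterclockwise.
Net load moment about support B = 755.2 N·m counterclockwise.
Reaction R at support A is upward at 0.22 m, arm 3.64 m → moment R × 3.64 clockwise.
Setting net torque to zero: R × 3.64 = 755.2 → R = 207 N.

R_A ≈ 207 N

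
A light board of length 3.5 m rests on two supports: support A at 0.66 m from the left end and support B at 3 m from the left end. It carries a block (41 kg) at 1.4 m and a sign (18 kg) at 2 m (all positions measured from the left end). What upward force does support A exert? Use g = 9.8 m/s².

Taking torques about support B:
Block: 41 × 9.8 = 401.8 N down at 1.4 m → arm 1.6 m, τ = 401.8 × 1.6 = 642.9 N·m counterclockwise.
Sign: 18 × 9.8 = 176.4 N down at 2 m → arm 1 m, τ = 176.4 × 1 = 176.4 N·m counterclockwise.
Net load moment about support B = 819.3 N·m counterclockwise.
Reaction R at support A is upward at 0.66 m, arm 2.34 m → moment R × 2.34 clockwise.
Setting net torque to zero: R × 2.34 = 819.3 → R = 350 N.

R_A ≈ 350 N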